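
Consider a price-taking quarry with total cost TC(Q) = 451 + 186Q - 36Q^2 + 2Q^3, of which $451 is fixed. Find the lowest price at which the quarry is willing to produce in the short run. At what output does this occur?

$24 per unit, at Q = 9

The firm shuts down when price falls below the minimum of average variable cost. AVC = VC/Q = 186 - 36Q + 2Q^2.
At the minimum of AVC, MC = AVC. MC = 186 - 72Q + 6Q^2; setting MC = AVC gives 4Q^2 - 36Q = 0, so Q = 9. min AVC = 24.
So the shutdown price is $24.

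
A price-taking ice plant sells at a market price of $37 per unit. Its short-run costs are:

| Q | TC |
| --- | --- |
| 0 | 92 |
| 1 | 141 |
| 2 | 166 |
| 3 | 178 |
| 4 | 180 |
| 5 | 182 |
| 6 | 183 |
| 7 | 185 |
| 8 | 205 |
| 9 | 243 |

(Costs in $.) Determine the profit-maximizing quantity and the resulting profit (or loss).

Tabulate TR − TC: Q=0: -92; Q=1: -104; Q=2: -92; Q=3: -67; Q=4: -32; Q=5: 3; Q=6: 39; Q=7: 74; Q=8: 91; Q=9: 90.
Profit is maximized at Q = 8. AVC there is 113/8 = $14.12 ≤ P, so producing beats shutting down (which would give -$92).

Q = 8; profit = $91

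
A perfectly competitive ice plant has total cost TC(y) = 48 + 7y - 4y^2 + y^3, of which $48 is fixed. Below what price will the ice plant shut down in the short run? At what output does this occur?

$3 per unit, at y = 2

The shutdown price is the minimum of AVC. VC = 7y - 4y^2 + y^3, so AVC = 7 - 4y + y^2.
At the minimum of AVC, MC = AVC. MC = 7 - 8y + 3y^2; setting MC = AVC gives 2y^2 - 4y = 0, so y = 2. min AVC = 3.
The firm shuts down for any P below $3.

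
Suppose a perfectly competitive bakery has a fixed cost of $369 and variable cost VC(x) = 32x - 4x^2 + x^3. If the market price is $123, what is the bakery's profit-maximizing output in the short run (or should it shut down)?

Variable cost is VC = 32x - 4x^2 + x^3, so AVC = VC/x = 32 - 4x + x^2 and MC = dTC/dx = 32 - 8x + 3x^2.
AVC is minimized where dAVC/dx = -4 + 2x = 0, at x = 2; min AVC = 32 - 4·2 + 2^2 = $28.
Because $123 ≥ $28, revenue can cover variable cost; the firm operates.
P = MC gives -91 - 8x + 3x^2 = 0, with roots -13/3 and 7. Take the larger (rising MC): x* = 7.
Check: AVC at x = 7 is $53 ≤ P, so revenue covers variable cost.
Profit = P·x − TC = 123·7 − 740 = $121.

Produce at x = 7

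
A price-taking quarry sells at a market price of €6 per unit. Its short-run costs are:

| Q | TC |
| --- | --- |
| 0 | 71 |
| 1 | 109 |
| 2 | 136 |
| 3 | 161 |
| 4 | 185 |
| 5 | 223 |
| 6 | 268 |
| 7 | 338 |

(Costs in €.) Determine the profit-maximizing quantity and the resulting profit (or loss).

Q = 0 (shut down); profit = -€71

Profit at each row (π = 6Q − TC): Q=0: -71; Q=1: -103; Q=2: -124; Q=3: -143; Q=4: -161; Q=5: -193; Q=6: -232; Q=7: -296.
Profit is highest at Q = 0. Equivalently, the lowest AVC in the table is 114/4 ≈ €28.50 at Q = 4, and P = €6 falls below it — price never covers variable cost, so the firm shuts down and loses only its fixed cost.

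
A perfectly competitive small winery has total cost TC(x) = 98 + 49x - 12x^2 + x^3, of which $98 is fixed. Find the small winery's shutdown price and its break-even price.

Shutdown price = $13; break-even price = $28

Shutdown price = min AVC. AVC = 49 - 12x + x^2, with vertex at x = 6 and minimum $13.
ATC = 98/x + 49 - 12x + x^2. Setting dATC/dx = −98/x^2 − 12 + 2x = 0 gives x = 7 (since 2·7^3 − 12·7^2 = 98).
min ATC = 98/7 + 49 − 12·7 + 7^2 = $28. That is the break-even price.
Between these two prices the firm operates at a loss; above $28 it earns a profit.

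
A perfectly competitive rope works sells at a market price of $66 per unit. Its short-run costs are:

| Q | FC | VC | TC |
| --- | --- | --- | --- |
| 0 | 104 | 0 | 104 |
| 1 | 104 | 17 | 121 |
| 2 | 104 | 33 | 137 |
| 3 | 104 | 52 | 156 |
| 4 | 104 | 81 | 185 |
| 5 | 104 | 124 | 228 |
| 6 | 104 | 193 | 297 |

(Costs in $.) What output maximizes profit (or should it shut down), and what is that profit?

Profit at each row (π = 66Q − TC): Q=0: -104; Q=1: -55; Q=2: -5; Q=3: 42; Q=4: 79; Q=5: 102; Q=6: 99.
Profit is maximized at Q = 5. AVC there is 124/5 = $24.80 ≤ P, so producing beats shutting down (which would give -$104).

Q = 5; profit = $102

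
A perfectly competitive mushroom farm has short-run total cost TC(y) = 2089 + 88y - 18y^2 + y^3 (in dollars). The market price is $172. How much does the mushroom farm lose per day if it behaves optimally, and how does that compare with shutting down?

AVC = 88 - 18y + y^2 has its minimum $7 at y = 9; price $172 clears that bar, so the firm operates.
MC = 88 - 36y + 3y^2. Setting P = MC and taking the root on the rising branch gives y* = 14.
TR = 172·14 = 2408. TC = 2089 + 448 = 2537. Profit = 2408 − 2537 = -$129.
By producing, the firm covers all variable cost plus $1960 of fixed cost; shutting down would lose the full $2089.

Profit = -$129 at y = 14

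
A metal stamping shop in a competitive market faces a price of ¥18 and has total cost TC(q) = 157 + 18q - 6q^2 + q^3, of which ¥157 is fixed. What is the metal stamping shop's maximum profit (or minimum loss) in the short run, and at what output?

AVC = 18 - 6q + q^2; min AVC = ¥9 at q = 3. Since P = ¥18 ≥ min AVC, the firm produces.
With MC = 18 - 12q + 3q^2, P = MC on the upward-sloping part at q* = 4.
TR = 18·4 = 72. TC = 157 + 40 = 197. Profit = 72 − 197 = -¥125.
That loss of ¥125 beats the ¥157 the firm would lose by shutting down; producing recovers ¥32 of fixed cost.

Profit = -¥125 at q = 4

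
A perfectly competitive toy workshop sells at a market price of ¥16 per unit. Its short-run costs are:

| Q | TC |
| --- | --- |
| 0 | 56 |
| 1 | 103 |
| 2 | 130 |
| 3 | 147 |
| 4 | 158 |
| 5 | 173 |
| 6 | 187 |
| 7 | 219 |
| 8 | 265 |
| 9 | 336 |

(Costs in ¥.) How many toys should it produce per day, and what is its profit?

Profit at each row (π = 16Q − TC): Q=0: -56; Q=1: -87; Q=2: -98; Q=3: -99; Q=4: -94; Q=5: -93; Q=6: -91; Q=7: -107; Q=8: -137; Q=9: -192.
Profit is highest at Q = 0. Equivalently, the lowest AVC in the table is 131/6 ≈ ¥21.83 at Q = 6, and P = ¥16 falls below it — price never covers variable cost, so the firm shuts down and loses only its fixed cost.

Q = 0 (shut down); profit = -¥56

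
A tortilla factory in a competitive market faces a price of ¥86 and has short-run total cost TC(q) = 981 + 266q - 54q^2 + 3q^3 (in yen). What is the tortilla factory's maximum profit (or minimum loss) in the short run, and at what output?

AVC = 266 - 54q + 3q^2 has its minimum ¥23 at q = 9; price ¥86 clears that bar, so the firm operates.
With MC = 266 - 108q + 9q^2, P = MC on the upward-sloping part at q* = 10.
TR = 86·10 = 860. TC = 981 + 260 = 1241. Profit = 860 − 1241 = -¥381.
That loss of ¥381 beats the ¥981 the firm would lose by shutting down; producing recovers ¥600 of fixed cost.

Profit = -¥381 at q = 10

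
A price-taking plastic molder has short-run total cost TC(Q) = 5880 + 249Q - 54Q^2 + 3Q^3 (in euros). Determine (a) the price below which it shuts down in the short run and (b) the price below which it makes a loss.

AVC = 249 - 54Q + 3Q^2; minimized at Q = 9, giving min AVC = €6. That is the shutdown price.
ATC = 5880/Q + 249 - 54Q + 3Q^2. Setting dATC/dQ = −5880/Q^2 − 54 + 6Q = 0 gives Q = 14 (since 6·14^3 − 54·14^2 = 5880).
min ATC = 5880/14 + 249 − 54·14 + 3·14^2 = €501. That is the break-even price.
For €6 ≤ P < €501 the firm produces at a loss; below €6 it shuts down.

Shutdown price = €6; break-even price = €501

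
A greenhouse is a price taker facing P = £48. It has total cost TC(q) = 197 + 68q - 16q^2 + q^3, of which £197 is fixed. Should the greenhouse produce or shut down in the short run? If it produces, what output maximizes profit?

From TC, MC = TC'(q) = 68 - 32q + 3q^2 and AVC = VC/q = 68 - 16q + q^2.
AVC is minimized where dAVC/dq = -16 + 2q = 0, at q = 8; min AVC = 68 - 16·8 + 8^2 = £4.
P = £48 exceeds min AVC = £4, so the firm stays open.
Solving P = MC: 20 - 32q + 3q^2 = 0 ⇒ q = 2/3 or 10. On the upward-sloping branch, q* = 10.
Check: AVC at q = 10 is £8 ≤ P, so revenue covers variable cost.
Profit = P·q − TC = 48·10 − 277 = £203.

Produce at q = 10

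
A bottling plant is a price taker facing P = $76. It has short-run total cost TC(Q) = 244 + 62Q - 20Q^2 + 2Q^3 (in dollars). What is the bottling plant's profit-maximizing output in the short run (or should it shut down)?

Produce at Q = 7

Strip out fixed cost: VC = 62Q - 20Q^2 + 2Q^3. Then AVC = 62 - 20Q + 2Q^2 and MC = 62 - 40Q + 6Q^2.
AVC hits its minimum where MC = AVC, at Q = 5, giving min AVC = 62 - 20·5 + 2·5^2 = $12.
Because $76 ≥ $12, revenue can cover variable cost; the firm operates.
P = MC gives -14 - 40Q + 6Q^2 = 0, with roots -1/3 and 7. Take the larger (rising MC): Q* = 7.
Check: AVC at Q = 7 is $20 ≤ P, so revenue covers variable cost.
Profit = P·Q − TC = 76·7 − 384 = $148.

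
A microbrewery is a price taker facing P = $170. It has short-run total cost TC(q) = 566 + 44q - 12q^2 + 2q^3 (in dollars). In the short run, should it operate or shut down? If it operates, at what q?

Produce at q = 7

Strip out fixed cost: VC = 44q - 12q^2 + 2q^3. Then AVC = 44 - 12q + 2q^2 and MC = 44 - 24q + 6q^2.
AVC is minimized where dAVC/dq = -12 + 4q = 0, at q = 3; min AVC = 44 - 12·3 + 2·3^2 = $26.
Since P = $170 ≥ min AVC = $26, price covers variable cost and the firm should produce.
P = MC gives -126 - 24q + 6q^2 = 0, with roots -3 and 7. Take the larger (rising MC): q* = 7.
Check: AVC at q = 7 is $58 ≤ P, so revenue covers variable cost.
Profit = P·q − TC = 170·7 − 972 = $218.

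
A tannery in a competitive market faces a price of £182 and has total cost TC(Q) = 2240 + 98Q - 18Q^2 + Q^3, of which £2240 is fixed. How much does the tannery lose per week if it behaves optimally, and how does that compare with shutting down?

Profit = -£280 at Q = 14

AVC = 98 - 18Q + Q^2; min AVC = £17 at Q = 9. Since P = £182 ≥ min AVC, the firm produces.
With MC = 98 - 36Q + 3Q^2, P = MC on the upward-sloping part at Q* = 14.
TR = 182·14 = 2548. TC = 2240 + 588 = 2828. Profit = 2548 − 2828 = -£280.
Shutting down would mean losing the fixed cost of £2240, so operating at a loss of £280 is better by £1960.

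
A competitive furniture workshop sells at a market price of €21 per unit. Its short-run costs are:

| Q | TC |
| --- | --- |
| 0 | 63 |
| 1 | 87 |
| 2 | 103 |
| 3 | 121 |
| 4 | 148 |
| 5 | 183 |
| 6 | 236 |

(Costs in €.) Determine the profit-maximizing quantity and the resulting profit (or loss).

Q = 3; profit = -€58

Profit at each row (π = 21Q − TC): Q=0: -63; Q=1: -66; Q=2: -61; Q=3: -58; Q=4: -64; Q=5: -78; Q=6: -110.
Profit is maximized at Q = 3. AVC there is 58/3 = €19.33 ≤ P, so producing beats shutting down (which would give -€63).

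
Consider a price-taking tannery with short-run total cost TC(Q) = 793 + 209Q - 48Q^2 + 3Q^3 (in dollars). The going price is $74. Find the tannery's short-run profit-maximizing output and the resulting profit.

Profit = -$307 at Q = 9

AVC = 209 - 48Q + 3Q^2 has its minimum $17 at Q = 8; price $74 clears that bar, so the firm operates.
With MC = 209 - 96Q + 9Q^2, P = MC on the upward-sloping part at Q* = 9.
TR = 74·9 = 666. TC = 793 + 180 = 973. Profit = 666 − 973 = -$307.
That loss of $307 beats the $793 the firm would lose by shutting down; producing recovers $486 of fixed cost.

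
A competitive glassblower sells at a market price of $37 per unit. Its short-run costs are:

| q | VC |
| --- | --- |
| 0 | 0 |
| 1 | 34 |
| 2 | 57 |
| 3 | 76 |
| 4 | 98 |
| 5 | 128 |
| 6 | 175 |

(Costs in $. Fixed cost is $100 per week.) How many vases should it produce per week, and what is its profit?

Profit at each row (π = 37q − TC): q=0: -100; q=1: -97; q=2: -83; q=3: -65; q=4: -50; q=5: -43; q=6: -53.
Profit is maximized at q = 5. AVC there is 128/5 = $25.60 ≤ P, so producing beats shutting down (which would give -$100).

q = 5; profit = -$43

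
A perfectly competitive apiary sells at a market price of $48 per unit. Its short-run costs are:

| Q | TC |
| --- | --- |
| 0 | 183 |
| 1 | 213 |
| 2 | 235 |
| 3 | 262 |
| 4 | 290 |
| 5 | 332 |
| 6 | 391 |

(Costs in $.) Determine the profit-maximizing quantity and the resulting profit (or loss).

Q = 5; profit = -$92

Profit at each row (π = 48Q − TC): Q=0: -183; Q=1: -165; Q=2: -139; Q=3: -118; Q=4: -98; Q=5: -92; Q=6: -103.
Profit is maximized at Q = 5. AVC there is 149/5 = $29.80 ≤ P, so producing beats shutting down (which would give -$183).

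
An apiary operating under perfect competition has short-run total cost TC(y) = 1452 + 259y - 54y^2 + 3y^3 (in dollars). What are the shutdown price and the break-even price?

Shutdown price = $16; break-even price = $160

Shutdown price = min AVC. AVC = 259 - 54y + 3y^2, with vertex at y = 9 and minimum $16.
ATC = 1452/y + 259 - 54y + 3y^2. Setting dATC/dy = −1452/y^2 − 54 + 6y = 0 gives y = 11 (since 6·11^3 − 54·11^2 = 1452).
min ATC = 1452/11 + 259 − 54·11 + 3·11^2 = $160. That is the break-even price.
Between these two prices the firm operates at a loss; above $160 it earns a profit.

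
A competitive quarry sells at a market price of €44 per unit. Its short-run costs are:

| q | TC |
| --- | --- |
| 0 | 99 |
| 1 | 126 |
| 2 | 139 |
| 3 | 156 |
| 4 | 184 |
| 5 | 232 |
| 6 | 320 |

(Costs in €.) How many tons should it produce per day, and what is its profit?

q = 4; profit = -€8

Profit at each row (π = 44q − TC): q=0: -99; q=1: -82; q=2: -51; q=3: -24; q=4: -8; q=5: -12; q=6: -56.
Profit is maximized at q = 4. AVC there is 85/4 = €21.25 ≤ P, so producing beats shutting down (which would give -€99).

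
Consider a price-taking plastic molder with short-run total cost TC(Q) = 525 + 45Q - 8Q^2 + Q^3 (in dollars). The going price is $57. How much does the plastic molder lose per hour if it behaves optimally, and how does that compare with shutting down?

Profit = -$381 at Q = 6

AVC = 45 - 8Q + Q^2 has its minimum $29 at Q = 4; price $57 clears that bar, so the firm operates.
With MC = 45 - 16Q + 3Q^2, P = MC on the upward-sloping part at Q* = 6.
TR = 57·6 = 342. TC = 525 + 198 = 723. Profit = 342 − 723 = -$381.
That loss of $381 beats the $525 the firm would lose by shutting down; producing recovers $144 of fixed cost.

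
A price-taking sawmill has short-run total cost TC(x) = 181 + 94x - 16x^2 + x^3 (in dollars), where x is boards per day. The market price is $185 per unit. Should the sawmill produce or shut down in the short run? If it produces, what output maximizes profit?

Produce at x = 13

From TC, MC = TC'(x) = 94 - 32x + 3x^2 and AVC = VC/x = 94 - 16x + x^2.
AVC hits its minimum where MC = AVC, at x = 8, giving min AVC = 94 - 16·8 + 8^2 = $30.
Because $185 ≥ $30, revenue can cover variable cost; the firm operates.
Set P = MC: 185 = 94 - 32x + 3x^2 → -91 - 32x + 3x^2 = 0. The roots are x = -7/3 and x = 13; the profit-maximizing output is on the rising part of MC, so x* = 13.
Check: AVC at x = 13 is $55 ≤ P, so revenue covers variable cost.
Profit = P·x − TC = 185·13 − 896 = $1509.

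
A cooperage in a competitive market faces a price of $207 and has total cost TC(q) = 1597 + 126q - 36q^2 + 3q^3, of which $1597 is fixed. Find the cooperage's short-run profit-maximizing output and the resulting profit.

AVC = 126 - 36q + 3q^2; min AVC = $18 at q = 6. Since P = $207 ≥ min AVC, the firm produces.
MC = 126 - 72q + 9q^2. Setting P = MC and taking the root on the rising branch gives q* = 9.
TR = 207·9 = 1863. TC = 1597 + 405 = 2002. Profit = 1863 − 2002 = -$139.
That loss of $139 beats the $1597 the firm would lose by shutting down; producing recovers $1458 of fixed cost.

Profit = -$139 at q = 9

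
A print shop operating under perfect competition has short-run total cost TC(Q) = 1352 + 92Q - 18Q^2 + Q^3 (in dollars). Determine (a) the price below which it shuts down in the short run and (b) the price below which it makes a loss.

AVC = 92 - 18Q + Q^2; minimized at Q = 9, giving min AVC = $11. That is the shutdown price.
ATC = 1352/Q + 92 - 18Q + Q^2. Setting dATC/dQ = −1352/Q^2 − 18 + 2Q = 0 gives Q = 13 (since 2·13^3 − 18·13^2 = 1352).
min ATC = 1352/13 + 92 − 18·13 + 13^2 = $131. That is the break-even price.
Between these two prices the firm operates at a loss; above $131 it earns a profit.

Shutdown price = $11; break-even price = $131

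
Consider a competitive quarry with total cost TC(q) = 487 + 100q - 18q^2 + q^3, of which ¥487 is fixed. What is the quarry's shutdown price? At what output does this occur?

The shutdown price is the minimum of AVC. VC = 100q - 18q^2 + q^3, so AVC = 100 - 18q + q^2.
dAVC/dq = -18 + 2q = 0 gives q = 9. min AVC = 100 - 18·9 + 9^2 = 19.
So the shutdown price is ¥19.

¥19 per unit, at q = 9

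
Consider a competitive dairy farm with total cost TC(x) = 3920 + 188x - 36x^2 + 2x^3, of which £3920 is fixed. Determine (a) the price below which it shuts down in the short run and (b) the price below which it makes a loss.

Shutdown price = min AVC. AVC = 188 - 36x + 2x^2, with vertex at x = 9 and minimum £26.
ATC = 3920/x + 188 - 36x + 2x^2. Setting dATC/dx = −3920/x^2 − 36 + 4x = 0 gives x = 14 (since 4·14^3 − 36·14^2 = 3920).
min ATC = 3920/14 + 188 − 36·14 + 2·14^2 = £356. That is the break-even price.
For £26 ≤ P < £356 the firm produces at a loss; below £26 it shuts down.

Shutdown price = £26; break-even price = £356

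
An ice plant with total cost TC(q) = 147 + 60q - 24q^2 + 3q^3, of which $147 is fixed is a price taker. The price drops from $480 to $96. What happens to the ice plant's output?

AVC = 60 - 24q + 3q^2, minimized at q = 4 where min AVC = $12. MC = 60 - 48q + 9q^2.
At P = $480 ≥ min AVC, set P = MC on the rising branch: q = 10.
At P = $96 ≥ min AVC, set P = MC: q = 6. The firm stays open but cuts output.

Output falls from 10 to 6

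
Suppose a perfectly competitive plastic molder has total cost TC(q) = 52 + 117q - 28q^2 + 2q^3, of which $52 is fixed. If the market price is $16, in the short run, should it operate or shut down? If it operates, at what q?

From TC, MC = TC'(q) = 117 - 56q + 6q^2 and AVC = VC/q = 117 - 28q + 2q^2.
AVC is minimized where dAVC/dq = -28 + 4q = 0, at q = 7; min AVC = 117 - 28·7 + 2·7^2 = $19.
Since P = $16 < min AVC = $19, price fails to cover variable cost at any output.
The firm minimizes its loss by shutting down and losing only its fixed cost of $52.

Shut down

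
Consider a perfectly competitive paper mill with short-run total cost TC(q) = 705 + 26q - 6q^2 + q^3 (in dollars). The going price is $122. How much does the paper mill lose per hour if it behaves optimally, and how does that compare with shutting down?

AVC = 26 - 6q + q^2 has its minimum $17 at q = 3; price $122 clears that bar, so the firm operates.
MC = 26 - 12q + 3q^2. Setting P = MC and taking the root on the rising branch gives q* = 8.
TR = 122·8 = 976. TC = 705 + 336 = 1041. Profit = 976 − 1041 = -$65.
That loss of $65 beats the $705 the firm would lose by shutting down; producing recovers $640 of fixed cost.

Profit = -$65 at q = 8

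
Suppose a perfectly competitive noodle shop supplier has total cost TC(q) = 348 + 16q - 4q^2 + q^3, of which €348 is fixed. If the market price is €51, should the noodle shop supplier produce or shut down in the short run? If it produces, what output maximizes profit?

From TC, MC = TC'(q) = 16 - 8q + 3q^2 and AVC = VC/q = 16 - 4q + q^2.
AVC hits its minimum where MC = AVC, at q = 2, giving min AVC = 16 - 4·2 + 2^2 = €12.
Since P = €51 ≥ min AVC = €12, price covers variable cost and the firm should produce.
Solving P = MC: -35 - 8q + 3q^2 = 0 ⇒ q = -7/3 or 5. On the upward-sloping branch, q* = 5.
Check: AVC at q = 5 is €21 ≤ P, so revenue covers variable cost.
Profit = P·q − TC = 51·5 − 453 = -€198, a loss, but smaller than the €348 fixed cost the firm would lose by shutting down.

Produce at q = 5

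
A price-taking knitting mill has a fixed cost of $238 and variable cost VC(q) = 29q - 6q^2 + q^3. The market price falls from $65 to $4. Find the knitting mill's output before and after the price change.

Output falls from 6 to 0 (the firm shuts down)

MC = 29 - 12q + 3q^2; the shutdown threshold is min AVC = $20 (at q = 3).
At P = $65 ≥ min AVC, set P = MC on the rising branch: q = 6.
At P = $4 < min AVC = $20, price no longer covers variable cost at any output, so the firm shuts down: q = 0.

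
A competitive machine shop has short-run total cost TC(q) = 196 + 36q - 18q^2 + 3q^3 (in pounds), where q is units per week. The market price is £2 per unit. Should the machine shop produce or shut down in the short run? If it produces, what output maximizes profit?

Shut down

From TC, MC = TC'(q) = 36 - 36q + 9q^2 and AVC = VC/q = 36 - 18q + 3q^2.
The AVC parabola has its vertex at q = 18/6 = 3, where AVC = 36 - 18·3 + 3·3^2 = £9.
P = £2 lies below min AVC = £9; no output level covers variable cost.
Shutting down limits the loss to fixed cost, £196.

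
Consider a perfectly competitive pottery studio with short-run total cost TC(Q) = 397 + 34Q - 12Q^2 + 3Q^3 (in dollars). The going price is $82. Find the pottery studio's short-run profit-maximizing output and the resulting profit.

AVC = 34 - 12Q + 3Q^2 has its minimum $22 at Q = 2; price $82 clears that bar, so the firm operates.
MC = 34 - 24Q + 9Q^2. Setting P = MC and taking the root on the rising branch gives Q* = 4.
TR = 82·4 = 328. TC = 397 + 136 = 533. Profit = 328 − 533 = -$205.
By producing, the firm covers all variable cost plus $192 of fixed cost; shutting down would lose the full $397.

Profit = -$205 at Q = 4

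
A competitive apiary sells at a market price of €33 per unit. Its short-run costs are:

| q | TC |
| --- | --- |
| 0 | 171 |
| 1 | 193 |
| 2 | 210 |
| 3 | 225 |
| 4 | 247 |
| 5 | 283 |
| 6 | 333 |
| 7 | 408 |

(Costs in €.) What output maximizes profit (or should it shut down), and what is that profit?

q = 4; profit = -€115

Tabulate TR − TC: q=0: -171; q=1: -160; q=2: -144; q=3: -126; q=4: -115; q=5: -118; q=6: -135; q=7: -177.
Profit is maximized at q = 4. AVC there is 76/4 = €19 ≤ P, so producing beats shutting down (which would give -€171).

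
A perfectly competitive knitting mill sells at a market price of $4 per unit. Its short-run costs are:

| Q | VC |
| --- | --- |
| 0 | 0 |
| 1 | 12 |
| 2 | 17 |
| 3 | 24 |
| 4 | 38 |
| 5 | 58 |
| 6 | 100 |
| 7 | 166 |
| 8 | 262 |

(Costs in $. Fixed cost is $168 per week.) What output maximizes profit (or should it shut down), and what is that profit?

Q = 0 (shut down); profit = -$168

Compute π = P·Q − TC at each output: Q=0: -168; Q=1: -176; Q=2: -177; Q=3: -180; Q=4: -190; Q=5: -206; Q=6: -244; Q=7: -306; Q=8: -398.
Profit is highest at Q = 0. Equivalently, the lowest AVC in the table is 24/3 ≈ $8 at Q = 3, and P = $4 falls below it — price never covers variable cost, so the firm shuts down and loses only its fixed cost.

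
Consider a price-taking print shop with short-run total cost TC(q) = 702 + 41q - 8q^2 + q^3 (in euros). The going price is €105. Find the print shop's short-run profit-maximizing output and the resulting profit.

Profit = -€190 at q = 8

AVC = 41 - 8q + q^2 has its minimum €25 at q = 4; price €105 clears that bar, so the firm operates.
MC = 41 - 16q + 3q^2. Setting P = MC and taking the root on the rising branch gives q* = 8.
TR = 105·8 = 840. TC = 702 + 328 = 1030. Profit = 840 − 1030 = -€190.
Shutting down would mean losing the fixed cost of €702, so operating at a loss of €190 is better by €512.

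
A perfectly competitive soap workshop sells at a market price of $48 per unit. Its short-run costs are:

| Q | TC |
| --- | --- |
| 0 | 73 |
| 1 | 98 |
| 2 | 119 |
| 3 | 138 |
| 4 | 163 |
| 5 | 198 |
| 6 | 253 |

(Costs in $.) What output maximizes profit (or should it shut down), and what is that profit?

Profit at each row (π = 48Q − TC): Q=0: -73; Q=1: -50; Q=2: -23; Q=3: 6; Q=4: 29; Q=5: 42; Q=6: 35.
Profit is maximized at Q = 5. AVC there is 125/5 = $25 ≤ P, so producing beats shutting down (which would give -$73).

Q = 5; profit = $42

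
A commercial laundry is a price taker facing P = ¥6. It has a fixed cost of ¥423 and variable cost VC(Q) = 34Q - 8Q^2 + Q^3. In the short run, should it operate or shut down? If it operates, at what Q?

Shut down

Variable cost is VC = 34Q - 8Q^2 + Q^3, so AVC = VC/Q = 34 - 8Q + Q^2 and MC = dTC/dQ = 34 - 16Q + 3Q^2.
AVC hits its minimum where MC = AVC, at Q = 4, giving min AVC = 34 - 8·4 + 4^2 = ¥18.
With P < min AVC (¥6 < ¥18), every unit sold adds to the loss.
Best response: produce nothing and absorb the ¥423 fixed cost.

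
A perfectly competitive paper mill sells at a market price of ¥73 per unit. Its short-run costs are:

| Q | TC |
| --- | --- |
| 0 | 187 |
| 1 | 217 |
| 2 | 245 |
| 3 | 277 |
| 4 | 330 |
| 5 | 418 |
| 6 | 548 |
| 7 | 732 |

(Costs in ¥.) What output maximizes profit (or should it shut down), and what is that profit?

Compute π = P·Q − TC at each output: Q=0: -187; Q=1: -144; Q=2: -99; Q=3: -58; Q=4: -38; Q=5: -53; Q=6: -110; Q=7: -221.
Profit is maximized at Q = 4. AVC there is 143/4 = ¥35.75 ≤ P, so producing beats shutting down (which would give -¥187).

Q = 4; profit = -¥38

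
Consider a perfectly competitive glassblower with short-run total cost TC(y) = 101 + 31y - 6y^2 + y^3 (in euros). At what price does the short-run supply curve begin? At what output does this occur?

€22 per unit, at y = 3

The shutdown price is the minimum of AVC. VC = 31y - 6y^2 + y^3, so AVC = 31 - 6y + y^2.
At the minimum of AVC, MC = AVC. MC = 31 - 12y + 3y^2; setting MC = AVC gives 2y^2 - 6y = 0, so y = 3. min AVC = 22.
For P < €22 the firm produces nothing.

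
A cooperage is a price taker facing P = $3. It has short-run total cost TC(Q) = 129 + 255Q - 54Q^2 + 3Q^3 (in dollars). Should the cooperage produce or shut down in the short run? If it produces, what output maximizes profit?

Strip out fixed cost: VC = 255Q - 54Q^2 + 3Q^3. Then AVC = 255 - 54Q + 3Q^2 and MC = 255 - 108Q + 9Q^2.
The AVC parabola has its vertex at Q = 54/6 = 9, where AVC = 255 - 54·9 + 3·9^2 = $12.
Since P = $3 < min AVC = $12, price fails to cover variable cost at any output.
Best response: produce nothing and absorb the $129 fixed cost.

Shut down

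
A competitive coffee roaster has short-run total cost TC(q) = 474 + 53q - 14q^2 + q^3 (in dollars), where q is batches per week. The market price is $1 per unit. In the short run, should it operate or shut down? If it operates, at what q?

Variable cost is VC = 53q - 14q^2 + q^3, so AVC = VC/q = 53 - 14q + q^2 and MC = dTC/dq = 53 - 28q + 3q^2.
AVC hits its minimum where MC = AVC, at q = 7, giving min AVC = 53 - 14·7 + 7^2 = $4.
With P < min AVC ($1 < $4), every unit sold adds to the loss.
The firm minimizes its loss by shutting down and losing only its fixed cost of $474.

Shut down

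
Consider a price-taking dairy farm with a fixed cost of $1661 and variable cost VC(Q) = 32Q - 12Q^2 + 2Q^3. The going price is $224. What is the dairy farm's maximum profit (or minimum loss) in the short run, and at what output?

Profit = -$381 at Q = 8

AVC = 32 - 12Q + 2Q^2 has its minimum $14 at Q = 3; price $224 clears that bar, so the firm operates.
With MC = 32 - 24Q + 6Q^2, P = MC on the upward-sloping part at Q* = 8.
TR = 224·8 = 1792. TC = 1661 + 512 = 2173. Profit = 1792 − 2173 = -$381.
That loss of $381 beats the $1661 the firm would lose by shutting down; producing recovers $1280 of fixed cost.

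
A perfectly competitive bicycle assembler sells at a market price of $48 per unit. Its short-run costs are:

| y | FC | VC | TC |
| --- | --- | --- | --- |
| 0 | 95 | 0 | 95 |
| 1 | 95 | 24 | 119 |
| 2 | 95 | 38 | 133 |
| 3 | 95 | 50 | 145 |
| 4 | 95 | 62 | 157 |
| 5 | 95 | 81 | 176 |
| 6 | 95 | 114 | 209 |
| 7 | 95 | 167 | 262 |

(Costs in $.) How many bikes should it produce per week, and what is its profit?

y = 6; profit = $79

Tabulate TR − TC: y=0: -95; y=1: -71; y=2: -37; y=3: -1; y=4: 35; y=5: 64; y=6: 79; y=7: 74.
Profit is maximized at y = 6. AVC there is 114/6 = $19 ≤ P, so producing beats shutting down (which would give -$95).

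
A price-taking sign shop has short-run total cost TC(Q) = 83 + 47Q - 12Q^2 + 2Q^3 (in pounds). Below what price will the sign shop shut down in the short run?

£29 per unit

The shutdown price is the minimum of AVC. VC = 47Q - 12Q^2 + 2Q^3, so AVC = 47 - 12Q + 2Q^2.
dAVC/dQ = -12 + 4Q = 0 gives Q = 3. min AVC = 47 - 12·3 + 2·3^2 = 29.
For P < £29 the firm produces nothing.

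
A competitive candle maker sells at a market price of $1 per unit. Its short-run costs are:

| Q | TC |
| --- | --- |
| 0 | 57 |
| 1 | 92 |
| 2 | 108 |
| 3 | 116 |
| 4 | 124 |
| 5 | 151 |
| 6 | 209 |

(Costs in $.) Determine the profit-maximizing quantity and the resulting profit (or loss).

Q = 0 (shut down); profit = -$57

Compute π = P·Q − TC at each output: Q=0: -57; Q=1: -91; Q=2: -106; Q=3: -113; Q=4: -120; Q=5: -146; Q=6: -203.
Profit is highest at Q = 0. Equivalently, the lowest AVC in the table is 67/4 ≈ $16.75 at Q = 4, and P = $1 falls below it — price never covers variable cost, so the firm shuts down and loses only its fixed cost.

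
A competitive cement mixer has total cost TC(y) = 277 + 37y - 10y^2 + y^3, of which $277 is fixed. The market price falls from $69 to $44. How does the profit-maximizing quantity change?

Output falls from 8 to 7

AVC = 37 - 10y + y^2, minimized at y = 5 where min AVC = $12. MC = 37 - 20y + 3y^2.
With P = $69 above the shutdown price, P = MC gives y = 8.
At P = $44 ≥ min AVC, set P = MC: y = 7. The firm stays open but cuts output.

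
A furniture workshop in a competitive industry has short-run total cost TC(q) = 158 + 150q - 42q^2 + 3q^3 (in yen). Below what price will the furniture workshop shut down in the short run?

¥3 per unit

Short-run supply begins at min AVC. From VC = 150q - 42q^2 + 3q^3, AVC = 150 - 42q + 3q^2.
dAVC/dq = -42 + 6q = 0 gives q = 7. min AVC = 150 - 42·7 + 3·7^2 = 3.
For P < ¥3 the firm produces nothing.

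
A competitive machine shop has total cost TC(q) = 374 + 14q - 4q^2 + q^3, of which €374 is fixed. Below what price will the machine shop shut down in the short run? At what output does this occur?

Short-run supply begins at min AVC. From VC = 14q - 4q^2 + q^3, AVC = 14 - 4q + q^2.
At the minimum of AVC, MC = AVC. MC = 14 - 8q + 3q^2; setting MC = AVC gives 2q^2 - 4q = 0, so q = 2. min AVC = 10.
The firm shuts down for any P below €10.

€10 per unit, at q = 2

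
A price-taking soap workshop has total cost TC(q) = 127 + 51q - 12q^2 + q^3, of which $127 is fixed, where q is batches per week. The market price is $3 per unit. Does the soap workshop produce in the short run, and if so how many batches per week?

Shut down

Variable cost is VC = 51q - 12q^2 + q^3, so AVC = VC/q = 51 - 12q + q^2 and MC = dTC/dq = 51 - 24q + 3q^2.
AVC hits its minimum where MC = AVC, at q = 6, giving min AVC = 51 - 12·6 + 6^2 = $15.
Since P = $3 < min AVC = $15, price fails to cover variable cost at any output.
The firm minimizes its loss by shutting down and losing only its fixed cost of $127.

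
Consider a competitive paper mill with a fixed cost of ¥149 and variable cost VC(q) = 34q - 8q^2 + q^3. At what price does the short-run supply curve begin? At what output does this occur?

Short-run supply begins at min AVC. From VC = 34q - 8q^2 + q^3, AVC = 34 - 8q + q^2.
At the minimum of AVC, MC = AVC. MC = 34 - 16q + 3q^2; setting MC = AVC gives 2q^2 - 8q = 0, so q = 4. min AVC = 18.
So the shutdown price is ¥18.

¥18 per unit, at q = 4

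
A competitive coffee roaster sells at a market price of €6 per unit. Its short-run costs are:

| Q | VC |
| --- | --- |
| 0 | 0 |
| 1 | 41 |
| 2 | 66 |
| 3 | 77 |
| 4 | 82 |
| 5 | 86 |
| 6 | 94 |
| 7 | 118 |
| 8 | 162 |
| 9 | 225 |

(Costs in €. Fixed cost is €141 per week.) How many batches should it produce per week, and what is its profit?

Compute π = P·Q − TC at each output: Q=0: -141; Q=1: -176; Q=2: -195; Q=3: -200; Q=4: -199; Q=5: -197; Q=6: -199; Q=7: -217; Q=8: -255; Q=9: -312.
Profit is highest at Q = 0. Equivalently, the lowest AVC in the table is 94/6 ≈ €15.67 at Q = 6, and P = €6 falls below it — price never covers variable cost, so the firm shuts down and loses only its fixed cost.

Q = 0 (shut down); profit = -€141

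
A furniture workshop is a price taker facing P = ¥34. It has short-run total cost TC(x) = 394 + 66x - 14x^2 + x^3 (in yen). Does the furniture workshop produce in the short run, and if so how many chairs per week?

Produce at x = 8

From TC, MC = TC'(x) = 66 - 28x + 3x^2 and AVC = VC/x = 66 - 14x + x^2.
AVC hits its minimum where MC = AVC, at x = 7, giving min AVC = 66 - 14·7 + 7^2 = ¥17.
Because ¥34 ≥ ¥17, revenue can cover variable cost; the firm operates.
Set P = MC: 34 = 66 - 28x + 3x^2 → 32 - 28x + 3x^2 = 0. The roots are x = 4/3 and x = 8; the profit-maximizing output is on the rising part of MC, so x* = 8.
Check: AVC at x = 8 is ¥18 ≤ P, so revenue covers variable cost.
Profit = P·x − TC = 34·8 − 538 = -¥266, a loss, but smaller than the ¥394 fixed cost the firm would lose by shutting down.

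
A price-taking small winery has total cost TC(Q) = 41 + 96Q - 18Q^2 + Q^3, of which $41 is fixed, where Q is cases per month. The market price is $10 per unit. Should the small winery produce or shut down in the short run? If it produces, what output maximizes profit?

Variable cost is VC = 96Q - 18Q^2 + Q^3, so AVC = VC/Q = 96 - 18Q + Q^2 and MC = dTC/dQ = 96 - 36Q + 3Q^2.
AVC hits its minimum where MC = AVC, at Q = 9, giving min AVC = 96 - 18·9 + 9^2 = $15.
P = $10 lies below min AVC = $15; no output level covers variable cost.
Best response: produce nothing and absorb the $41 fixed cost.

Shut down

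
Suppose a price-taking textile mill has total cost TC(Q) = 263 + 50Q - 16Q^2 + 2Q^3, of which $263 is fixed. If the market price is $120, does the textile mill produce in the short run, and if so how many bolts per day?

Produce at Q = 7

Variable cost is VC = 50Q - 16Q^2 + 2Q^3, so AVC = VC/Q = 50 - 16Q + 2Q^2 and MC = dTC/dQ = 50 - 32Q + 6Q^2.
AVC is minimized where dAVC/dQ = -16 + 4Q = 0, at Q = 4; min AVC = 50 - 16·4 + 2·4^2 = $18.
P = $120 exceeds min AVC = $18, so the firm stays open.
Set P = MC: 120 = 50 - 32Q + 6Q^2 → -70 - 32Q + 6Q^2 = 0. The roots are Q = -5/3 and Q = 7; the profit-maximizing output is on the rising part of MC, so Q* = 7.
Check: AVC at Q = 7 is $36 ≤ P, so revenue covers variable cost.
Profit = P·Q − TC = 120·7 − 515 = $325.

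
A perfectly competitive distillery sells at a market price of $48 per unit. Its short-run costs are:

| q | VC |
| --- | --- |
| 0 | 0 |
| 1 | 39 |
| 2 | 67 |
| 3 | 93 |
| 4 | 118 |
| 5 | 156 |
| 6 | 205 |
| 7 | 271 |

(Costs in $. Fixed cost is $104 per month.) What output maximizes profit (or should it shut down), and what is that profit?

q = 5; profit = -$20

Tabulate TR − TC: q=0: -104; q=1: -95; q=2: -75; q=3: -53; q=4: -30; q=5: -20; q=6: -21; q=7: -39.
Profit is maximized at q = 5. AVC there is 156/5 = $31.20 ≤ P, so producing beats shutting down (which would give -$104).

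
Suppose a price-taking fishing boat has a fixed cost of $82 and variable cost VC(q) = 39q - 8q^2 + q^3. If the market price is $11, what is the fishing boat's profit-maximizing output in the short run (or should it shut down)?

Shut down

Strip out fixed cost: VC = 39q - 8q^2 + q^3. Then AVC = 39 - 8q + q^2 and MC = 39 - 16q + 3q^2.
The AVC parabola has its vertex at q = 8/2 = 4, where AVC = 39 - 8·4 + 4^2 = $23.
Since P = $11 < min AVC = $23, price fails to cover variable cost at any output.
Best response: produce nothing and absorb the $82 fixed cost.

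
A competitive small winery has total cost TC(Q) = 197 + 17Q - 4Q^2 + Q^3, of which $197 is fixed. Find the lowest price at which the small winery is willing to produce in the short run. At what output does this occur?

$13 per unit, at Q = 2

Short-run supply begins at min AVC. From VC = 17Q - 4Q^2 + Q^3, AVC = 17 - 4Q + Q^2.
At the minimum of AVC, MC = AVC. MC = 17 - 8Q + 3Q^2; setting MC = AVC gives 2Q^2 - 4Q = 0, so Q = 2. min AVC = 13.
So the shutdown price is $13.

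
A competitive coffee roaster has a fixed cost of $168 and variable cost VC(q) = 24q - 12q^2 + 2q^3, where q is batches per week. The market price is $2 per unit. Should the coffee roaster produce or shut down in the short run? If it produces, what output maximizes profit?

Strip out fixed cost: VC = 24q - 12q^2 + 2q^3. Then AVC = 24 - 12q + 2q^2 and MC = 24 - 24q + 6q^2.
The AVC parabola has its vertex at q = 12/4 = 3, where AVC = 24 - 12·3 + 2·3^2 = $6.
P = $2 lies below min AVC = $6; no output level covers variable cost.
Shutting down limits the loss to fixed cost, $168.

Shut down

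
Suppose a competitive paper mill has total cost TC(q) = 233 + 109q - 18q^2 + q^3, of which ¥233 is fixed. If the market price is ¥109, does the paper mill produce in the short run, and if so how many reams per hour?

Produce at q = 12

From TC, MC = TC'(q) = 109 - 36q + 3q^2 and AVC = VC/q = 109 - 18q + q^2.
The AVC parabola has its vertex at q = 18/2 = 9, where AVC = 109 - 18·9 + 9^2 = ¥28.
Because ¥109 ≥ ¥28, revenue can cover variable cost; the firm operates.
Set P = MC: 109 = 109 - 36q + 3q^2 → -36q + 3q^2 = 0. The roots are q = 0 and q = 12; the profit-maximizing output is on the rising part of MC, so q* = 12.
Check: AVC at q = 12 is ¥37 ≤ P, so revenue covers variable cost.
Profit = P·q − TC = 109·12 − 677 = ¥631.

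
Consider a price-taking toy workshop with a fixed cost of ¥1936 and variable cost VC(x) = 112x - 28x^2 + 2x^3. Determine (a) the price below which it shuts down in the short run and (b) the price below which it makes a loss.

AVC = 112 - 28x + 2x^2; minimized at x = 7, giving min AVC = ¥14. That is the shutdown price.
ATC = 1936/x + 112 - 28x + 2x^2. Setting dATC/dx = −1936/x^2 − 28 + 4x = 0 gives x = 11 (since 4·11^3 − 28·11^2 = 1936).
min ATC = 1936/11 + 112 − 28·11 + 2·11^2 = ¥222. That is the break-even price.
For ¥14 ≤ P < ¥222 the firm produces at a loss; below ¥14 it shuts down.

Shutdown price = ¥14; break-even price = ¥222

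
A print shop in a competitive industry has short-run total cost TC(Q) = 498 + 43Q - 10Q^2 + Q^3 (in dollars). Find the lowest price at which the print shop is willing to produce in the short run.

Short-run supply begins at min AVC. From VC = 43Q - 10Q^2 + Q^3, AVC = 43 - 10Q + Q^2.
dAVC/dQ = -10 + 2Q = 0 gives Q = 5. min AVC = 43 - 10·5 + 5^2 = 18.
For P < $18 the firm produces nothing.

$18 per unit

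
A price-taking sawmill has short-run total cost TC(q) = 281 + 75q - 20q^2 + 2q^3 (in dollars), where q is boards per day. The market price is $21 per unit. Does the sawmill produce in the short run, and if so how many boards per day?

Shut down

Strip out fixed cost: VC = 75q - 20q^2 + 2q^3. Then AVC = 75 - 20q + 2q^2 and MC = 75 - 40q + 6q^2.
AVC hits its minimum where MC = AVC, at q = 5, giving min AVC = 75 - 20·5 + 2·5^2 = $25.
With P < min AVC ($21 < $25), every unit sold adds to the loss.
The firm minimizes its loss by shutting down and losing only its fixed cost of $281.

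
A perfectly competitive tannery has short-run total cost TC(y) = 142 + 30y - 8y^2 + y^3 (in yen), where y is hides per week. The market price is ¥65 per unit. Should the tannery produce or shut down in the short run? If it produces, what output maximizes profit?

Strip out fixed cost: VC = 30y - 8y^2 + y^3. Then AVC = 30 - 8y + y^2 and MC = 30 - 16y + 3y^2.
AVC hits its minimum where MC = AVC, at y = 4, giving min AVC = 30 - 8·4 + 4^2 = ¥14.
Since P = ¥65 ≥ min AVC = ¥14, price covers variable cost and the firm should produce.
Solving P = MC: -35 - 16y + 3y^2 = 0 ⇒ y = -5/3 or 7. On the upward-sloping branch, y* = 7.
Check: AVC at y = 7 is ¥23 ≤ P, so revenue covers variable cost.
Profit = P·y − TC = 65·7 − 303 = ¥152.

Produce at y = 7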